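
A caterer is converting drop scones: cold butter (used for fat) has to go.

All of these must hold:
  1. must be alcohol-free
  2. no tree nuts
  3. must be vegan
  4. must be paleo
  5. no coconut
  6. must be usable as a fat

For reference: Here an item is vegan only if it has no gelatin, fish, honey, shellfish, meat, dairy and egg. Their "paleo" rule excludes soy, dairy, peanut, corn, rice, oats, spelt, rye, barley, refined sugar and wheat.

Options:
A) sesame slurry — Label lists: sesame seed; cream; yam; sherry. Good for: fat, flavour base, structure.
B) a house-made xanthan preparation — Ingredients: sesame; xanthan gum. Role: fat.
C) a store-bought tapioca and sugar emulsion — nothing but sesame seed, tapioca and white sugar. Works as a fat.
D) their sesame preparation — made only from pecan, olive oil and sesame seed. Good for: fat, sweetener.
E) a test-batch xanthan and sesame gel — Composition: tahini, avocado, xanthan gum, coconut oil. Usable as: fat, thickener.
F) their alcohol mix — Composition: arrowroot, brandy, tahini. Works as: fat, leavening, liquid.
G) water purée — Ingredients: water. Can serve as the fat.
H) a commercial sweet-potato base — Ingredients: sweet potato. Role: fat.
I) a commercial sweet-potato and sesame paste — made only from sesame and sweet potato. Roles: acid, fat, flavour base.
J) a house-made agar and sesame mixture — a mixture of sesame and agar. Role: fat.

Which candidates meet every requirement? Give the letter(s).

A: has cream, so not vegan; has cream, so not paleo (and 1 more) — out
B: every rule checks out — OK
C: has white sugar, so not paleo — out
D: has pecan, so not tree-nut-free — out
E: has coconut oil, so not coconut-free — no
F: has brandy, so not alcohol-free — out
G: works as a fat, paleo, no coconut — OK
H: only sweet potato; none excluded — keep
I: only sesame and sweet potato; none excluded — OK
J: only sesame and agar; none excluded — keep

B, G, H, I, J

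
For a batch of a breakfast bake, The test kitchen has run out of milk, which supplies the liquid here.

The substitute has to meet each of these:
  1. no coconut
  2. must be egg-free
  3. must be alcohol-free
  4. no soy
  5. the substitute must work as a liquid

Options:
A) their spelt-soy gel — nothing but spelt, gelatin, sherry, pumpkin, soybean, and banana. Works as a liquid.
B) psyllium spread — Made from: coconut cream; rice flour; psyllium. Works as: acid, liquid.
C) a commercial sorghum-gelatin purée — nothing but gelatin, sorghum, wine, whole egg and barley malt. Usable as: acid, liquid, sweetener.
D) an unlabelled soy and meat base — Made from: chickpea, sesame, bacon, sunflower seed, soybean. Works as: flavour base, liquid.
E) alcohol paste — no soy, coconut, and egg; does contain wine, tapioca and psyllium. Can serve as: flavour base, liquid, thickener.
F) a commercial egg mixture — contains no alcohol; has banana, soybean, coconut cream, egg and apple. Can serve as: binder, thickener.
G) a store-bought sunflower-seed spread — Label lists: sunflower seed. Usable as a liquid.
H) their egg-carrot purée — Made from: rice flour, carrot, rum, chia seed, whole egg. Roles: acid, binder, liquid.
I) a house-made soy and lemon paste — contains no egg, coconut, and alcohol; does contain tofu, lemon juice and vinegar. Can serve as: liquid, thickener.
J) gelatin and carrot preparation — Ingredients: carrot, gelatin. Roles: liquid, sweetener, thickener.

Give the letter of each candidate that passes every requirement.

G, J

A: has sherry, so not alcohol-free; has soybean, so not soy-free — no
B: has coconut cream, so not coconut-free — no
C: has wine, so not alcohol-free; has whole egg, so not egg-free — out
D: has soybean, so not soy-free — no
E: has wine, so not alcohol-free — reject
F: not usable as a liquid; has coconut cream, so not coconut-free (and 2 more) — reject
G: nothing on the exclusion list — OK
H: has rum, so not alcohol-free; has whole egg, so not egg-free — out
I: has tofu, so not soy-free — out
J: nothing on the exclusion list — valid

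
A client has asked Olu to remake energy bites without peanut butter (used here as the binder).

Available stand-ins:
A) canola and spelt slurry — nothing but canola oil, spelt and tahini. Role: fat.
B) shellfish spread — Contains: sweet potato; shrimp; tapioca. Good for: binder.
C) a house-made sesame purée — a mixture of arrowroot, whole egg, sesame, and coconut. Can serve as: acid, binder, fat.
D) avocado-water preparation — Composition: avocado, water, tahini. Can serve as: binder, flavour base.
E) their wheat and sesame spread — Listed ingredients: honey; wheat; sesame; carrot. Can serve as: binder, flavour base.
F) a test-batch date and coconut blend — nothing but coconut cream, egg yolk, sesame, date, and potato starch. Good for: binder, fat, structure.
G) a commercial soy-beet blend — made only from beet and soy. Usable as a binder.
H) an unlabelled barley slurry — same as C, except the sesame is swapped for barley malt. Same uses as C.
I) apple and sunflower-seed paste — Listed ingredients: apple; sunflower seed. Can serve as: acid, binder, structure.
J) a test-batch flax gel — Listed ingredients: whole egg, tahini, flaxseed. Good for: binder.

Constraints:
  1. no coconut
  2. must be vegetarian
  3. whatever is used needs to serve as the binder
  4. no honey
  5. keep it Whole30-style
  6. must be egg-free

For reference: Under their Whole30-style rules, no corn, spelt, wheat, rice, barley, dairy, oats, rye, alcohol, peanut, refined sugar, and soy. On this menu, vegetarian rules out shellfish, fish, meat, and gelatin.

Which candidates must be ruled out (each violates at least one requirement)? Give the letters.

A: not usable as a binder; has spelt, so not Whole30-style — reject
B: has shrimp, so not vegetarian — no
C: has whole egg, so not egg-free; has coconut, so not coconut-free — out
D: only tahini, avocado and water; none excluded — keep
E: has wheat, so not Whole30-style; has honey, so not honey-free — no
F: has egg yolk, so not egg-free; has coconut cream, so not coconut-free — no
G: has soy, so not Whole30-style — no
H: has barley malt, so not Whole30-style; has whole egg, so not egg-free (and 1 more) — no
I: nothing on the exclusion list — valid
J: has whole egg, so not egg-free — out

A, B, C, E, F, G, H, J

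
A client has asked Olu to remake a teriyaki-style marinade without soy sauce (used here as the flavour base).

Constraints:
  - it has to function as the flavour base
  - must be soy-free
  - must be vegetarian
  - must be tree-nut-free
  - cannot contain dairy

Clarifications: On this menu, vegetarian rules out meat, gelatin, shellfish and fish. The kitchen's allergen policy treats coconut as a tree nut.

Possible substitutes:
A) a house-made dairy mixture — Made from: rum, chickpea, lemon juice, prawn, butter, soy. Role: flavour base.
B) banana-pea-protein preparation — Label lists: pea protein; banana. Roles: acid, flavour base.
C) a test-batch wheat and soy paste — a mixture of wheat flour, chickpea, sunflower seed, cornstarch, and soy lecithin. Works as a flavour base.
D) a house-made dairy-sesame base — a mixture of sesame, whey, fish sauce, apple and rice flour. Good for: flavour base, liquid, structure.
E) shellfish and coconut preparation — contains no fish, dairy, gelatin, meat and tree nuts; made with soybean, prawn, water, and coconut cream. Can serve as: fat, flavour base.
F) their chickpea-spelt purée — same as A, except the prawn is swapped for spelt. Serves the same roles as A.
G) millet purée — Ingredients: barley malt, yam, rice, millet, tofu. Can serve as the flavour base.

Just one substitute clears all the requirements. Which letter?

A: has prawn, so not vegetarian; has soy, so not soy-free (and 1 more) — out
B: tree-nut-free, no soy — keep
C: has soy lecithin, so not soy-free — out
D: has fish sauce, so not vegetarian; has whey, so not dairy-free — out
E: has prawn, so not vegetarian; has soybean, so not soy-free (and 1 more) — reject
F: has soy, so not soy-free; has butter, so not dairy-free — no
G: has tofu, so not soy-free — out

B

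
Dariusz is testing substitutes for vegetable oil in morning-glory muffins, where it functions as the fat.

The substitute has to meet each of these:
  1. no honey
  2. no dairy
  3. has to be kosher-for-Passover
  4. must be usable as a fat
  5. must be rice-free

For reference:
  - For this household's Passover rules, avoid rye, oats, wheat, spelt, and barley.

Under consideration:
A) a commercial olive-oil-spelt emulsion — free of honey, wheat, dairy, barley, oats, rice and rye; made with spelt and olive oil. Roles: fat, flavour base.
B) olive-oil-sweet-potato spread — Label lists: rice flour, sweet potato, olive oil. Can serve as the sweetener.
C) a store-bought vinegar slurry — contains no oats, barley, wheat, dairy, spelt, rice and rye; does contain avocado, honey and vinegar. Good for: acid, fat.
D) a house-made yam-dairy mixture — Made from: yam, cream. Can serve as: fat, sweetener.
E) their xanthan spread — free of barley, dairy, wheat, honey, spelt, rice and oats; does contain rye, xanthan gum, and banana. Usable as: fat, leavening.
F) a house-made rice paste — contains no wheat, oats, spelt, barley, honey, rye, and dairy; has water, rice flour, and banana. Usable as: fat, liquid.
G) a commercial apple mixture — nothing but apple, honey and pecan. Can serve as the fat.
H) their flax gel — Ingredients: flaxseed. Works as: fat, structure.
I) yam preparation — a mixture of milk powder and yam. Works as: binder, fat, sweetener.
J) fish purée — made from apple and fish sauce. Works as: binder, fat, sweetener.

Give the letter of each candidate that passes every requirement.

A: has spelt, so not kosher-for-Passover — reject
B: not usable as a fat; has rice flour, so not rice-free — no
C: has honey, so not honey-free — out
D: has cream, so not dairy-free — no
E: has rye, so not kosher-for-Passover — no
F: has rice flour, so not rice-free — no
G: has honey, so not honey-free — out
H: no rice, no dairy — OK
I: has milk powder, so not dairy-free — no
J: works as a fat, no rice, no dairy — keep

H, J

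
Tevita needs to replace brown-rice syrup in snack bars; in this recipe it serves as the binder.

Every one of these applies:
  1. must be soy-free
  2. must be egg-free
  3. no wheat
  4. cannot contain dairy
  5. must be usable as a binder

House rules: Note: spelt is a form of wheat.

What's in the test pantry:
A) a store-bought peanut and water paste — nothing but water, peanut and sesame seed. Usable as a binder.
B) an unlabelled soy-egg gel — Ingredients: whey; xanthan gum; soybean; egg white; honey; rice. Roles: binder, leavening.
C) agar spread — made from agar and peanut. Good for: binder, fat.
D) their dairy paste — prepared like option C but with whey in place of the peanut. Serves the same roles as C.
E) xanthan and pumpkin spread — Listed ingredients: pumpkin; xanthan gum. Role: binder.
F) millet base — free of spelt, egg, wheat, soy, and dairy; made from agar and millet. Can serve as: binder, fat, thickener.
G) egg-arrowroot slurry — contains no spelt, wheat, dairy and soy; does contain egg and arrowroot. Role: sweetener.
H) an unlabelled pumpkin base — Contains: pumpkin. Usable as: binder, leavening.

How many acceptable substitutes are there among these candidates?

A: no egg, no dairy — OK
B: has whey, so not dairy-free; has egg white, so not egg-free (and 1 more) — no
C: only peanut and agar; none excluded — valid
D: has whey, so not dairy-free — no
E: works as a binder, no soy, wheat-free — keep
F: works as a binder, no dairy, wheat-free — keep
G: not usable as a binder; has egg, so not egg-free — out
H: works as a binder, no soy, no egg — valid

5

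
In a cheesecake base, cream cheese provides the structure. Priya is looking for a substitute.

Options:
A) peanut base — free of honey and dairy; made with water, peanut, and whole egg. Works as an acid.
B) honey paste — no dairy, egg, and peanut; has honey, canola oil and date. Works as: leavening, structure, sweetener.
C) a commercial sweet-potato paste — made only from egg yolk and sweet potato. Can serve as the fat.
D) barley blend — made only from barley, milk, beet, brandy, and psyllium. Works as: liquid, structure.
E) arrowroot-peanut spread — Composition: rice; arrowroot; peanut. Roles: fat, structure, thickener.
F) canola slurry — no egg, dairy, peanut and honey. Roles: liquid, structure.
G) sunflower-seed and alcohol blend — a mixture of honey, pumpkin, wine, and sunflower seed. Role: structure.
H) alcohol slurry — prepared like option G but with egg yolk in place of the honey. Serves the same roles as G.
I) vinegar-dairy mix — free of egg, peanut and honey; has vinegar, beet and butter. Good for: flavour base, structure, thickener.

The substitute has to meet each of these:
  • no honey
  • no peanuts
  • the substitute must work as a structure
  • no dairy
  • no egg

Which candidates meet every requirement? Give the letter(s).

A: not usable as a structure; has peanut, so not peanut-free (and 1 more) — out
B: has honey, so not honey-free — reject
C: not usable as a structure; has egg yolk, so not egg-free — no
D: has milk, so not dairy-free — reject
E: has peanut, so not peanut-free — reject
F: no egg, no honey — keep
G: has honey, so not honey-free — reject
H: has egg yolk, so not egg-free — reject
I: has butter, so not dairy-free — no

F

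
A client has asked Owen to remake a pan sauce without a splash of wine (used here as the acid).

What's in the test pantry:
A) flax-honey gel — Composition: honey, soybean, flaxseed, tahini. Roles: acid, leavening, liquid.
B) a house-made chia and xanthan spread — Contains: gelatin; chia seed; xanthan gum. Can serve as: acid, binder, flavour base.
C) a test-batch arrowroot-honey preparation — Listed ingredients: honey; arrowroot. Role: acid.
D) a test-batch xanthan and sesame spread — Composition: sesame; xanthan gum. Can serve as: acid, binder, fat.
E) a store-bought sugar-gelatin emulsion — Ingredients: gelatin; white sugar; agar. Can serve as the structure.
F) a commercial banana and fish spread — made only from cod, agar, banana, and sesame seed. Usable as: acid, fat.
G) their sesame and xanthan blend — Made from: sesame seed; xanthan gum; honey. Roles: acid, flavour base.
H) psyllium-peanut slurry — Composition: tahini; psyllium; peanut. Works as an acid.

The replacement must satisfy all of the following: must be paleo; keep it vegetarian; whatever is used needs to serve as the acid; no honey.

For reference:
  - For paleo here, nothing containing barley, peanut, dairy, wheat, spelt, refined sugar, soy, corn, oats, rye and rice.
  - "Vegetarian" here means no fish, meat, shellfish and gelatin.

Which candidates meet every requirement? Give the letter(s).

D

A: has soybean, so not paleo; has honey, so not honey-free — reject
B: has gelatin, so not vegetarian — out
C: has honey, so not honey-free — no
D: every rule checks out — keep
E: not usable as an acid; has white sugar, so not paleo (and 1 more) — no
F: has cod, so not vegetarian — reject
G: has honey, so not honey-free — reject
H: has peanut, so not paleo — reject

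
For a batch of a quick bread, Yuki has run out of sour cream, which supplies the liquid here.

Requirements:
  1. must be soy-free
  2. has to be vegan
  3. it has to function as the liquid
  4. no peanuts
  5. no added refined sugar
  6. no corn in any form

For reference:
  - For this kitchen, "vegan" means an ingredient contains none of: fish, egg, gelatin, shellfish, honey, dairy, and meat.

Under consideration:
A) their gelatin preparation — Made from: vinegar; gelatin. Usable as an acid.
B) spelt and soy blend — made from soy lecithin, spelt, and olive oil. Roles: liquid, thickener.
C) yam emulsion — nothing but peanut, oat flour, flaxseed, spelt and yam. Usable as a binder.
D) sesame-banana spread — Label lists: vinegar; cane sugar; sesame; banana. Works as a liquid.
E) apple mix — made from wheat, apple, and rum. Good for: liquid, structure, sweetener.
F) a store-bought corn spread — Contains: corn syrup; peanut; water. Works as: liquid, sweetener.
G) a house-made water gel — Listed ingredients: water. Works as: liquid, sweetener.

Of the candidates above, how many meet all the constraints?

A: not usable as a liquid; has gelatin, so not vegan — no
B: has soy lecithin, so not soy-free — no
C: not usable as a liquid; has peanut, so not peanut-free — reject
D: has cane sugar, so not no-added-sugar — no
E: only rum, wheat, and apple; none excluded — keep
F: has peanut, so not peanut-free; has corn syrup, so not corn-free — out
G: no corn, no peanut — keep

2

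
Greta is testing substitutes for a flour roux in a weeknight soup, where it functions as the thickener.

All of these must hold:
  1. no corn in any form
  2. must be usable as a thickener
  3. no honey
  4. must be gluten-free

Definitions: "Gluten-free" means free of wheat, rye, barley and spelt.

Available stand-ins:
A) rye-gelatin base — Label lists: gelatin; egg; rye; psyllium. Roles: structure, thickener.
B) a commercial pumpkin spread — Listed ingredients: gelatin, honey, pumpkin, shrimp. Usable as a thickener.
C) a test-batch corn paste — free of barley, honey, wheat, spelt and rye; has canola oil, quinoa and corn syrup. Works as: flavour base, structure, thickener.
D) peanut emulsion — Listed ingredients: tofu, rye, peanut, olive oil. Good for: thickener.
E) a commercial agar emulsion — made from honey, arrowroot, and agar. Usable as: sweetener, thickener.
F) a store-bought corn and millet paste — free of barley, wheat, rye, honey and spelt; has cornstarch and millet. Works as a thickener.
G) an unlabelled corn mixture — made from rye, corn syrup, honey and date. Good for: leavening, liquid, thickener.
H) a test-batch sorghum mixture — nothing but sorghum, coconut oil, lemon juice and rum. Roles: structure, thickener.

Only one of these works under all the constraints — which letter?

A: has rye, so not gluten-free — out
B: has honey, so not honey-free — no
C: has corn syrup, so not corn-free — out
D: has rye, so not gluten-free — no
E: has honey, so not honey-free — no
F: has cornstarch, so not corn-free — no
G: has rye, so not gluten-free; has honey, so not honey-free (and 1 more) — out
H: nothing on the exclusion list — valid

H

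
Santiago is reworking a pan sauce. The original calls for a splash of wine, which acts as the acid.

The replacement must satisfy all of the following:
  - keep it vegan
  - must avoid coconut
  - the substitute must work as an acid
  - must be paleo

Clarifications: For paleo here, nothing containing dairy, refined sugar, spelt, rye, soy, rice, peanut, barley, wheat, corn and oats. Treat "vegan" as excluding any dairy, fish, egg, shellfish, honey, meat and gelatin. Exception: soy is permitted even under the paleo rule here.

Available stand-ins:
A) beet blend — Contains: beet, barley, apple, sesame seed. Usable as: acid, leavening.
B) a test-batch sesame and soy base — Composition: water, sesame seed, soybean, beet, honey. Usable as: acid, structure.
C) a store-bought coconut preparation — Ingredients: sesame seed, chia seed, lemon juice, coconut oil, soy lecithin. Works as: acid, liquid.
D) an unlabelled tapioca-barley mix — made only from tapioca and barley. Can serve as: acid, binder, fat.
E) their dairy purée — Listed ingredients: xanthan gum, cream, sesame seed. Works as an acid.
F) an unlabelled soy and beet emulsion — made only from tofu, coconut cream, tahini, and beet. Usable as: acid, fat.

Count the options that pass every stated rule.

A: has barley, so not paleo — no
B: has honey, so not vegan — no
C: has coconut oil, so not coconut-free — reject
D: has barley, so not paleo — no
E: has cream, so not paleo; has cream, so not vegan — reject
F: has coconut cream, so not coconut-free — reject

0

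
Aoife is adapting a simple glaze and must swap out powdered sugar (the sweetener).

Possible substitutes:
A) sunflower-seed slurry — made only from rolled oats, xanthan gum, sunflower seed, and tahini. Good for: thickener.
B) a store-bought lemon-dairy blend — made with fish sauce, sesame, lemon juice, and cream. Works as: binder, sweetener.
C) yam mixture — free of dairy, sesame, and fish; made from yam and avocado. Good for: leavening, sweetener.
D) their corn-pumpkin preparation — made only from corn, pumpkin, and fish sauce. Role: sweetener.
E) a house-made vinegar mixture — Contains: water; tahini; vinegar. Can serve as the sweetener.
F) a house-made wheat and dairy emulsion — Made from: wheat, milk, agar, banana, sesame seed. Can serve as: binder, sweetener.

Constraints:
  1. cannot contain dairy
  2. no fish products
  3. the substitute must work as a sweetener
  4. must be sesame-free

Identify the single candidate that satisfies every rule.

A: not usable as a sweetener; has tahini, so not sesame-free — out
B: has sesame, so not sesame-free; has cream, so not dairy-free (and 1 more) — out
C: works as a sweetener, no sesame, no fish — valid
D: has fish sauce, so not fish-free — no
E: has tahini, so not sesame-free — out
F: has sesame seed, so not sesame-free; has milk, so not dairy-free — reject

C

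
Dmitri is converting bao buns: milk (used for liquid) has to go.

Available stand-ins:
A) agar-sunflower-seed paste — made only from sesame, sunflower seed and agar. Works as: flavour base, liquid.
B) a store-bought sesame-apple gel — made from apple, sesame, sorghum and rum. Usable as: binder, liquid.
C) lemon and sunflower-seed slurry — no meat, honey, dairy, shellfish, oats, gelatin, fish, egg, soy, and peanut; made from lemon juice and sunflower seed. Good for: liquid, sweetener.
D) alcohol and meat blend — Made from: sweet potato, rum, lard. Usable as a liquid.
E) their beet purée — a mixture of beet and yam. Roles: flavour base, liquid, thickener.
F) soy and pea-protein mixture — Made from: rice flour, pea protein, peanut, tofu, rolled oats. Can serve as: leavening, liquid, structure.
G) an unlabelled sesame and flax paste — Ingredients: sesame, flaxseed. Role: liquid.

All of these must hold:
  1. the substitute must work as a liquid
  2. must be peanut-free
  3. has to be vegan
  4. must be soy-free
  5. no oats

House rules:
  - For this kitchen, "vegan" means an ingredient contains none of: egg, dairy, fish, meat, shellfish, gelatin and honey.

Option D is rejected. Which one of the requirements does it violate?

vegan

usable as a liquid: satisfied
vegan: has lard — fails
soy-free: satisfied
peanut-free: satisfied
oat-free: satisfied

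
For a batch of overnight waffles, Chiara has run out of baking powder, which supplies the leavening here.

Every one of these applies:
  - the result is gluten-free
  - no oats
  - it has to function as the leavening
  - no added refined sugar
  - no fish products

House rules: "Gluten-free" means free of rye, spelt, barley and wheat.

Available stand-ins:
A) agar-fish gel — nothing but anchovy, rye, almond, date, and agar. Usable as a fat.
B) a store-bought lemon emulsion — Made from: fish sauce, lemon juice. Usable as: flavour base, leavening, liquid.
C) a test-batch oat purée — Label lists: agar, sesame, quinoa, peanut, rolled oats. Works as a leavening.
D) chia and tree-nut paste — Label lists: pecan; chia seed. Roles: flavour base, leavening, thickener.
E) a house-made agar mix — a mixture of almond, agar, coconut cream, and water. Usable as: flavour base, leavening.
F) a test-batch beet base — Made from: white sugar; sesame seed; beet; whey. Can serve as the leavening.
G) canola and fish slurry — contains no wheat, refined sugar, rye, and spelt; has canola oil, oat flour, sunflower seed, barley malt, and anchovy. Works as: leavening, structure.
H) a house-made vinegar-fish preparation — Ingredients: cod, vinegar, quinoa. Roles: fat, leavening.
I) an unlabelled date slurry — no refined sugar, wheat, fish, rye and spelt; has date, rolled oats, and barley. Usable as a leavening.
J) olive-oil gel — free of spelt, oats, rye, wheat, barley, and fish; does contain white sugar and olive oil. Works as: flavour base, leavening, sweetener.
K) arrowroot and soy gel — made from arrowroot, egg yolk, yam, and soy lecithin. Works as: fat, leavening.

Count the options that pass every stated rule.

A: not usable as a leavening; has rye, so not gluten-free (and 1 more) — no
B: has fish sauce, so not fish-free — out
C: has rolled oats, so not oat-free — out
D: nothing on the exclusion list — OK
E: coconut cream and almond etc. — none of it excluded — valid
F: has white sugar, so not no-added-sugar — no
G: has barley malt, so not gluten-free; has anchovy, so not fish-free (and 1 more) — reject
H: has cod, so not fish-free — out
I: has barley, so not gluten-free; has rolled oats, so not oat-free — no
J: has white sugar, so not no-added-sugar — no
K: every rule checks out — keep

3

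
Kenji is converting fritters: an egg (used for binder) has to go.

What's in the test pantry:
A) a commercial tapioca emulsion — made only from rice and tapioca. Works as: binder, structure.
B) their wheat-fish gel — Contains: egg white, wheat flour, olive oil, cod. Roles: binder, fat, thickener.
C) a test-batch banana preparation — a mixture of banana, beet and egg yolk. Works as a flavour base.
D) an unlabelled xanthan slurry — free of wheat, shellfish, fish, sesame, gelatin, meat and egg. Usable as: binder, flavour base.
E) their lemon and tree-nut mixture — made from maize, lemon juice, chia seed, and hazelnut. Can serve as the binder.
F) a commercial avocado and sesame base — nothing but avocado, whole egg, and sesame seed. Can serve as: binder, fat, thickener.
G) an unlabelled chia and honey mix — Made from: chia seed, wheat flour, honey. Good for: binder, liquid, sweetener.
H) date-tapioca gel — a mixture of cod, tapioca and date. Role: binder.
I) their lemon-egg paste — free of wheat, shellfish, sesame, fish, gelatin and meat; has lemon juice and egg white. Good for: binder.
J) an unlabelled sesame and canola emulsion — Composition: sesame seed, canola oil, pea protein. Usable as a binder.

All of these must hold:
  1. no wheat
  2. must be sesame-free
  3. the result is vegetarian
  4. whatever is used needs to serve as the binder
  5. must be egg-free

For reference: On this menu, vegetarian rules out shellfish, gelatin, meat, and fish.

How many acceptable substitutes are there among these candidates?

3

A: only rice and tapioca; none excluded — keep
B: has cod, so not vegetarian; has egg white, so not egg-free (and 1 more) — out
C: not usable as a binder; has egg yolk, so not egg-free — out
D: vegetarian, no egg — OK
E: no wheat, vegetarian — OK
F: has whole egg, so not egg-free; has sesame seed, so not sesame-free — no
G: has wheat flour, so not wheat-free — no
H: has cod, so not vegetarian — reject
I: has egg white, so not egg-free — reject
J: has sesame seed, so not sesame-free — out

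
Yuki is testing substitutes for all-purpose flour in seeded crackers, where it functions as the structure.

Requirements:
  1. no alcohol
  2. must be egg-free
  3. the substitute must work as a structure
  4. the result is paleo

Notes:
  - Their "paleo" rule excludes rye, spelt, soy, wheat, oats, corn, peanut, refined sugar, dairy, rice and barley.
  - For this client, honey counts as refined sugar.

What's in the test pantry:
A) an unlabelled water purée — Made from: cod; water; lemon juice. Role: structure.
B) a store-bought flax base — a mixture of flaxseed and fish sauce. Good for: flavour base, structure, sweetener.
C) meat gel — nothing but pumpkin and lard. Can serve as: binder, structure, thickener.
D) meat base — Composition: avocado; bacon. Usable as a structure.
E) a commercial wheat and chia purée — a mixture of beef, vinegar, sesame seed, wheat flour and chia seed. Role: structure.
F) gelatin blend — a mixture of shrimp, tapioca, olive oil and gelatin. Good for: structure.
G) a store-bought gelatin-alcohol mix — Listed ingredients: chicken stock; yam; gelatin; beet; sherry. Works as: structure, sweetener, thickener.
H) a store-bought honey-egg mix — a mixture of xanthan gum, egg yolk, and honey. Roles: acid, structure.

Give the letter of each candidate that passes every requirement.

A: only cod, lemon juice and water; none excluded — valid
B: all constraints satisfied — OK
C: only lard and pumpkin; none excluded — OK
D: only bacon and avocado; none excluded — valid
E: has wheat flour, so not paleo — out
F: all constraints satisfied — OK
G: has sherry, so not alcohol-free — out
H: has honey, so not paleo; has egg yolk, so not egg-free — out

A, B, C, D, F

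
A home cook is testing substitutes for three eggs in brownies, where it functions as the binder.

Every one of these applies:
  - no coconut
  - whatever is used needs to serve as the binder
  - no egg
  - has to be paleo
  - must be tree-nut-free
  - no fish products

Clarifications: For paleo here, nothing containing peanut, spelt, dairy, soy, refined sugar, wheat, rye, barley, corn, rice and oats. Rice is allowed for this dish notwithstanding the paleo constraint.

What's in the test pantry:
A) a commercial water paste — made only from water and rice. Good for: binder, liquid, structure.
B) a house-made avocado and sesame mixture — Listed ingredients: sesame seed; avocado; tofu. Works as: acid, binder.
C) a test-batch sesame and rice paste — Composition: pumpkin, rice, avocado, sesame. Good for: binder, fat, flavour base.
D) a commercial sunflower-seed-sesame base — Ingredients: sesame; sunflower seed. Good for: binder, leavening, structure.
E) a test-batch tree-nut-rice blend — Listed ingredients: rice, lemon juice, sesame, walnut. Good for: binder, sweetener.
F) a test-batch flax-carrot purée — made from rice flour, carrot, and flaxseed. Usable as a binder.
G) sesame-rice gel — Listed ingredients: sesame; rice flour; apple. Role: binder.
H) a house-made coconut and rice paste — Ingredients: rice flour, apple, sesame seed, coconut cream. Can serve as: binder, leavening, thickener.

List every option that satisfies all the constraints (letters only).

A: rice is permitted under the paleo carve-out; nothing else excluded — keep
B: has tofu, so not paleo — no
C: rice is permitted under the paleo carve-out; nothing else excluded — valid
D: only sesame and sunflower seed; none excluded — keep
E: has walnut, so not tree-nut-free — out
F: rice is permitted under the paleo carve-out; nothing else excluded — valid
G: rice is permitted under the paleo carve-out; nothing else excluded — OK
H: has coconut cream, so not coconut-free — out

A, C, D, F, G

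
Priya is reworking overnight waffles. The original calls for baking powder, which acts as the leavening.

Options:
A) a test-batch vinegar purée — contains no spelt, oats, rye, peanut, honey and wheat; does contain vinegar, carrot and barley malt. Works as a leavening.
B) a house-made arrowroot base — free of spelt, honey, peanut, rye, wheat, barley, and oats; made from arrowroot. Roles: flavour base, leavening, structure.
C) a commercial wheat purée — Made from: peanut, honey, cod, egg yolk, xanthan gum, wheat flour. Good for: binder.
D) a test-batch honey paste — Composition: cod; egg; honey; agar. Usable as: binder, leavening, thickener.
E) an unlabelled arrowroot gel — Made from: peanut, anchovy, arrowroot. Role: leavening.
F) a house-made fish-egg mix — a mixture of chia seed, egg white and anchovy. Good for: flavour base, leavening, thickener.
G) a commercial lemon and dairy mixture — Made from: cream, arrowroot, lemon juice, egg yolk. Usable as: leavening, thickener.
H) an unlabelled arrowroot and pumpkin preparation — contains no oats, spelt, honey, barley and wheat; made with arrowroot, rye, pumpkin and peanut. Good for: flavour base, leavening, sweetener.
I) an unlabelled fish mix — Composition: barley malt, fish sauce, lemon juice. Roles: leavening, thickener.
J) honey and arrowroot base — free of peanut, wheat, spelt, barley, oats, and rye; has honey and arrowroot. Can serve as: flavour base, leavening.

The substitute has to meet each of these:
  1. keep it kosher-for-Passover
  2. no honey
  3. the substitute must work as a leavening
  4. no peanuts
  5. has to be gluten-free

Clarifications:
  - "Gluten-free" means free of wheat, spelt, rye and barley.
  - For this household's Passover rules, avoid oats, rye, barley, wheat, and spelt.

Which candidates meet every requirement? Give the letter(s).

B, F, G

A: has barley malt, so not gluten-free; has barley malt, so not kosher-for-Passover — out
B: nothing on the exclusion list — valid
C: not usable as a leavening; has wheat flour, so not gluten-free (and 3 more) — reject
D: has honey, so not honey-free — out
E: has peanut, so not peanut-free — out
F: only egg white, anchovy and chia seed; none excluded — OK
G: cream and egg yolk etc. — none of it excluded — valid
H: has rye, so not gluten-free; has rye, so not kosher-for-Passover (and 1 more) — out
I: has barley malt, so not gluten-free; has barley malt, so not kosher-for-Passover — out
J: has honey, so not honey-free — no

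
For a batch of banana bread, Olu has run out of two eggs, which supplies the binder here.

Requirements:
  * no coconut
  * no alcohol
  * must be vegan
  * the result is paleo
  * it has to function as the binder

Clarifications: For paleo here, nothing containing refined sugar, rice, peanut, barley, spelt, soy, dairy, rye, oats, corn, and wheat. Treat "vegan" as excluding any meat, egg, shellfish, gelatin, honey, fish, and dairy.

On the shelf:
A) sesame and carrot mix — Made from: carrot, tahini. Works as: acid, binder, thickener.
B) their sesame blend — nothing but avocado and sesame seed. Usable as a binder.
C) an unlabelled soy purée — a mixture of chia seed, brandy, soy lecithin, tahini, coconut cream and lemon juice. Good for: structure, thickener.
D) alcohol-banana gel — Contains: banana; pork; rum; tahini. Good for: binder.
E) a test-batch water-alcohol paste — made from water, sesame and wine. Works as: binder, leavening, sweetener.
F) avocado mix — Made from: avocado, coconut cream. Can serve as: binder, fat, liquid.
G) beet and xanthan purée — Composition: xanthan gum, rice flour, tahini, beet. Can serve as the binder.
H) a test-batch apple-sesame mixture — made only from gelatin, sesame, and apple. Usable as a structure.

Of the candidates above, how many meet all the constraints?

A: every rule checks out — OK
B: only sesame seed and avocado; none excluded — valid
C: not usable as a binder; has soy lecithin, so not paleo (and 2 more) — no
D: has pork, so not vegan; has rum, so not alcohol-free — reject
E: has wine, so not alcohol-free — no
F: has coconut cream, so not coconut-free — no
G: has rice flour, so not paleo — no
H: not usable as a binder; has gelatin, so not vegan — reject

2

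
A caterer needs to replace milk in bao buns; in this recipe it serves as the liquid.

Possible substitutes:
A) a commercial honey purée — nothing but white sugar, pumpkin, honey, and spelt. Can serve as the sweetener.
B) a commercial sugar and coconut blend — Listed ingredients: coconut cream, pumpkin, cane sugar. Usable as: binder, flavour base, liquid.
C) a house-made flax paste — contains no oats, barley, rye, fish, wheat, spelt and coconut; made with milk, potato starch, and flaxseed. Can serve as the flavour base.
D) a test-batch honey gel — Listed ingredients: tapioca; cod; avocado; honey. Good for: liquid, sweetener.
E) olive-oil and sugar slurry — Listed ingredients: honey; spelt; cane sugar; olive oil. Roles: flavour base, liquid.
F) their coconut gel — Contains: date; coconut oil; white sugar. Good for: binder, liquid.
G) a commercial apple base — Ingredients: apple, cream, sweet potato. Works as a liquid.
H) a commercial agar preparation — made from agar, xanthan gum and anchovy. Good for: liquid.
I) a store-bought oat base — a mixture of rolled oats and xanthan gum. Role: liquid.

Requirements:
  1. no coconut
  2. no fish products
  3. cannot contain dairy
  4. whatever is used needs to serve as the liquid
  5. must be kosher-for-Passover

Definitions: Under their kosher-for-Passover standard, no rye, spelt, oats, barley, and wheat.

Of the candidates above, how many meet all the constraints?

A: not usable as a liquid; has spelt, so not kosher-for-Passover — no
B: has coconut cream, so not coconut-free — out
C: not usable as a liquid; has milk, so not dairy-free — reject
D: has cod, so not fish-free — reject
E: has spelt, so not kosher-for-Passover — out
F: has coconut oil, so not coconut-free — no
G: has cream, so not dairy-free — out
H: has anchovy, so not fish-free — out
I: has rolled oats, so not kosher-for-Passover — out

0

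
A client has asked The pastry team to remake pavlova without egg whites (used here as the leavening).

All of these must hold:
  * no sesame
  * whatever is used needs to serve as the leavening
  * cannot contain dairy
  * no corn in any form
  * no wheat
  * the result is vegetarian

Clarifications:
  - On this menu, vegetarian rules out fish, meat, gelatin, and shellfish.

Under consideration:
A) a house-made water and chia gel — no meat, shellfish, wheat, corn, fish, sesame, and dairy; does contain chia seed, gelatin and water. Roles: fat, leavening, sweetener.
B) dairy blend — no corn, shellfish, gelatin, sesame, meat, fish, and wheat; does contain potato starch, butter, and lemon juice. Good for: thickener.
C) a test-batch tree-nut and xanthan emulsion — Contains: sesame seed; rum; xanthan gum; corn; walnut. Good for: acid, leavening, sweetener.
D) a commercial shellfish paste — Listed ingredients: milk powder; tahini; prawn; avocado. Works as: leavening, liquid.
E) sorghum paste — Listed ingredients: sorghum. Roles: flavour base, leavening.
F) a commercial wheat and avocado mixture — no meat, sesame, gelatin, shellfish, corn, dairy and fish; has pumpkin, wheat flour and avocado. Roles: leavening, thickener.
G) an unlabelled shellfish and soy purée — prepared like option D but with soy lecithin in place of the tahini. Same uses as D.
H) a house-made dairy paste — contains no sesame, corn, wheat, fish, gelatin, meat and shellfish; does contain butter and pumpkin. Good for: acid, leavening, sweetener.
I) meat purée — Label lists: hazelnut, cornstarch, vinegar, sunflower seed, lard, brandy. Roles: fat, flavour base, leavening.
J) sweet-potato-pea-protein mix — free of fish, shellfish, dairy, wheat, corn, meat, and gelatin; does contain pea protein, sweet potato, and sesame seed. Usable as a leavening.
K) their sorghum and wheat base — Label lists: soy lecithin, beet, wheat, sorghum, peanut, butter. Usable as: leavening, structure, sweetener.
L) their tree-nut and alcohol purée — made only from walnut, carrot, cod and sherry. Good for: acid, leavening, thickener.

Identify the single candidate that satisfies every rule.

E

A: has gelatin, so not vegetarian — reject
B: not usable as a leavening; has butter, so not dairy-free — out
C: has corn, so not corn-free; has sesame seed, so not sesame-free — out
D: has prawn, so not vegetarian; has milk powder, so not dairy-free (and 1 more) — reject
E: only sorghum; none excluded — OK
F: has wheat flour, so not wheat-free — out
G: has prawn, so not vegetarian; has milk powder, so not dairy-free — no
H: has butter, so not dairy-free — out
I: has lard, so not vegetarian; has cornstarch, so not corn-free — reject
J: has sesame seed, so not sesame-free — no
K: has butter, so not dairy-free; has wheat, so not wheat-free — no
L: has cod, so not vegetarian — no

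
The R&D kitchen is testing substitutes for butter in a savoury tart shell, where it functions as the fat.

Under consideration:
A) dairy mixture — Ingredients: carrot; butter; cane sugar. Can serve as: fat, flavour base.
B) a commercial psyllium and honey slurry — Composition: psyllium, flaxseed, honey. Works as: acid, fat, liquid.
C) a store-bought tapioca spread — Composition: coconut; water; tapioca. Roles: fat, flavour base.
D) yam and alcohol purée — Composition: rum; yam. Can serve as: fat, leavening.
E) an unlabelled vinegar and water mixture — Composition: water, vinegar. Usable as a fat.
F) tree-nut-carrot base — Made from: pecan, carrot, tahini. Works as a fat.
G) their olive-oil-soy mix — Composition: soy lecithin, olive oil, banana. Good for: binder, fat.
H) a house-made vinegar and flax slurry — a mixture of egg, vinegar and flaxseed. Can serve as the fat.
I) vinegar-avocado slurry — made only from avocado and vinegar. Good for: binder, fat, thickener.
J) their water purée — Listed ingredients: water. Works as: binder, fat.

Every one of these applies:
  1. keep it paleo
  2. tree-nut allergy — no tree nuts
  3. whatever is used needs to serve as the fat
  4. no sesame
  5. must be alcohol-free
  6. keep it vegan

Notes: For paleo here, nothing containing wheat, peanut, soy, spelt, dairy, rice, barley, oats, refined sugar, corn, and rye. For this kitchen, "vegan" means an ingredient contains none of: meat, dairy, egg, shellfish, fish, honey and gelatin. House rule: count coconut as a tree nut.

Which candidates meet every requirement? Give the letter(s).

A: has butter, so not paleo; has butter, so not vegan — reject
B: has honey, so not vegan — out
C: has coconut, so not tree-nut-free — reject
D: has rum, so not alcohol-free — no
E: works as a fat, paleo, tree-nut-free — valid
F: has pecan, so not tree-nut-free; has tahini, so not sesame-free — no
G: has soy lecithin, so not paleo — out
H: has egg, so not vegan — reject
I: only avocado and vinegar; none excluded — keep
J: all constraints satisfied — keep

E, I, J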